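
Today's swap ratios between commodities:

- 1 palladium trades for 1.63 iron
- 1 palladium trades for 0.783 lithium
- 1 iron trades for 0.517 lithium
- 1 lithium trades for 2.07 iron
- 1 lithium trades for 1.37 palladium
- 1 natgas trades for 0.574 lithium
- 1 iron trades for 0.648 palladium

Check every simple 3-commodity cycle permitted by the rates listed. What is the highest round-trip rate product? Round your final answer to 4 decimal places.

palladium→iron→lithium→palladium: 1.63 × 0.517 × 1.37 = 1.15451
palladium→lithium→iron→palladium: 0.783 × 2.07 × 0.648 = 1.05028
Maximum is palladium→iron→lithium→palladium at 1.1545; arbitrage exists.

1.1545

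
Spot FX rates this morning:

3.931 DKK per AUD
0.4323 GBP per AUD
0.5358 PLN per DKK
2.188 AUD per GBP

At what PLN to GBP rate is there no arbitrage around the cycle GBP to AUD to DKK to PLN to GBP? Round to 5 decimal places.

0.21699

Known legs of the cycle: 2.188 × 3.931 × 0.5358 = 4.6084308024
For no arbitrage the full-cycle product must be 1, so the missing rate is 1 / 4.6084308024 ≈ 0.2169936.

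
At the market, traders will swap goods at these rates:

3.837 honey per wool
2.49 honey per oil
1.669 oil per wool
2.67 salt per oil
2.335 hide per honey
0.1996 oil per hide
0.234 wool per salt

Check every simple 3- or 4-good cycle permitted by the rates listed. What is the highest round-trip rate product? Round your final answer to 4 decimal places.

honey→hide→oil→honey: 2.335 × 0.1996 × 2.49 = 1.16050
salt→wool→oil→salt: 0.234 × 1.669 × 2.67 = 1.04276
Maximum is honey→hide→oil→honey at 1.1605; arbitrage exists.

1.1605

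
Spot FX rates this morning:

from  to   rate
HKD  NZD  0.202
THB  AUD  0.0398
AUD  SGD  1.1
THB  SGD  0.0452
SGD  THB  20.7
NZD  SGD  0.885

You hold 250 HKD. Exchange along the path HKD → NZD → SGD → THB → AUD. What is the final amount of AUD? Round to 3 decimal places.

250 HKD × 0.202 = 50.5 NZD
50.5 NZD × 0.885 = 44.6925 SGD
44.6925 SGD × 20.7 = 925.13475 THB
925.13475 THB × 0.0398 = 36.82036305 AUD

36.820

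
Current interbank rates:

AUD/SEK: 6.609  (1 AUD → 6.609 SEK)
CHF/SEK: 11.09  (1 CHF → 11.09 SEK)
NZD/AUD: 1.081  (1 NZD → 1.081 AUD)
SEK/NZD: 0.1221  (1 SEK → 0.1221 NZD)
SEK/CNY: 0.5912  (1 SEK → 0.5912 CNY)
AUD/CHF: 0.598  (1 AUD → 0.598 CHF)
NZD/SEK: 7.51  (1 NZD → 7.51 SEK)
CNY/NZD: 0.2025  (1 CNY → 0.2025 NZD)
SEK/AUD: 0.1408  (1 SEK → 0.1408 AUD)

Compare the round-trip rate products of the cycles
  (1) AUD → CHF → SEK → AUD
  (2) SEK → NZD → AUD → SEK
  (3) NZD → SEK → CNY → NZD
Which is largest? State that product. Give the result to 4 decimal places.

(1) 0.598 × 11.09 × 0.1408 = 0.93376
(2) 0.1221 × 1.081 × 6.609 = 0.87232
(3) 7.51 × 0.5912 × 0.2025 = 0.89908
Highest is cycle (1) at 0.9338 (≤1, no arbitrage).

0.9338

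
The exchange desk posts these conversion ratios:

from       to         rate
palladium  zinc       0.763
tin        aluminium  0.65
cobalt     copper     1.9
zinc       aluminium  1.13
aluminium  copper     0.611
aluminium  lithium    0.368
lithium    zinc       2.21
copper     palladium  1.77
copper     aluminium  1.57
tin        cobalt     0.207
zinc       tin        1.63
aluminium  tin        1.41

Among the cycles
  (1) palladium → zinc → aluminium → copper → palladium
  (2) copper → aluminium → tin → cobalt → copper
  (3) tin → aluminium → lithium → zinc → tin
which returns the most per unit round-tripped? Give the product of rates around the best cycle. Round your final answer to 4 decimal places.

(1) 0.763 × 1.13 × 0.611 × 1.77 = 0.93243
(2) 1.57 × 1.41 × 0.207 × 1.9 = 0.87065
(3) 0.65 × 0.368 × 2.21 × 1.63 = 0.86167
Highest is cycle (1) at 0.9324 (≤1, no arbitrage).

0.9324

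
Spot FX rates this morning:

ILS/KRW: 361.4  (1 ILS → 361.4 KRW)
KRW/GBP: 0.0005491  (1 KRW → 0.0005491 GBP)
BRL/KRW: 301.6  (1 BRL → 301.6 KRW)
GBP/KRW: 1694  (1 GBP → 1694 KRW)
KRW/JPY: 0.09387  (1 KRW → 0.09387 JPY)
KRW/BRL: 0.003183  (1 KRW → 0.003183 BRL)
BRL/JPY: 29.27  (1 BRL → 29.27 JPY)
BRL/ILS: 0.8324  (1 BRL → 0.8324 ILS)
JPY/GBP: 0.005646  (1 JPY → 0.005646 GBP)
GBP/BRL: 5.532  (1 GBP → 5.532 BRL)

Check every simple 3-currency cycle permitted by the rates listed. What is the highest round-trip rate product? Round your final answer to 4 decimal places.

KRW→BRL→ILS→KRW: 0.003183 × 0.8324 × 361.4 = 0.95754
KRW→GBP→BRL→KRW: 0.0005491 × 5.532 × 301.6 = 0.91615
JPY→GBP→BRL→JPY: 0.005646 × 5.532 × 29.27 = 0.91421
JPY→GBP→KRW→JPY: 0.005646 × 1694 × 0.09387 = 0.89780
Maximum is KRW→BRL→ILS→KRW at 0.9575; no arbitrage — every cycle loses value.

0.9575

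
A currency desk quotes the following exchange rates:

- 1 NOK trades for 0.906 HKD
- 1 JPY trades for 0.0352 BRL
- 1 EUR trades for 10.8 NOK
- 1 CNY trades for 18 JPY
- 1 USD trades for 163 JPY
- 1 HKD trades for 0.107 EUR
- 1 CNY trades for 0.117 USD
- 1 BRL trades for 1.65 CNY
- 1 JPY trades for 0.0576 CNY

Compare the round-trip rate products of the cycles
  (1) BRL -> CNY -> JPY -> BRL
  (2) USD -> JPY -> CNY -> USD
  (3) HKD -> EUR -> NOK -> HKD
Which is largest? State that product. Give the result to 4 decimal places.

1.0985

(1) 1.65 × 18 × 0.0352 = 1.04544
(2) 163 × 0.0576 × 0.117 = 1.09849
(3) 0.107 × 10.8 × 0.906 = 1.04697
Highest is cycle (2) at 1.0985 (>1, arbitrage).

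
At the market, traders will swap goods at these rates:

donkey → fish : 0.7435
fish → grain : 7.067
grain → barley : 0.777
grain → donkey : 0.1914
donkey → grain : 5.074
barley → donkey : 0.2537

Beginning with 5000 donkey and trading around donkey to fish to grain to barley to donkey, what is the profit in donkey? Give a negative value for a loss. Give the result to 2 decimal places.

178.78

5000 donkey × 0.7435 = 3717.5 fish
3717.5 fish × 7.067 = 26271.5725 grain
26271.5725 grain × 0.777 = 20413.0118325 barley
20413.0118325 barley × 0.2537 = 5178.78110190525 donkey
Net change: 5178.78110190525 − 5000 = 178.78110190525 donkey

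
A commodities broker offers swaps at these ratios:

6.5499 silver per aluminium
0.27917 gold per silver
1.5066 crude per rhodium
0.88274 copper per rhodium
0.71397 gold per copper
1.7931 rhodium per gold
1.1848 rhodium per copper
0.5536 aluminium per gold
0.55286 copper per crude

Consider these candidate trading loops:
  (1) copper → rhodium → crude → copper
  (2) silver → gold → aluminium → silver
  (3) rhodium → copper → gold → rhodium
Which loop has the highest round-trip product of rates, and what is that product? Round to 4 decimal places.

1.1301

(1) 1.1848 × 1.5066 × 0.55286 = 0.98687
(2) 0.27917 × 0.5536 × 6.5499 = 1.01228
(3) 0.88274 × 0.71397 × 1.7931 = 1.13010
Highest is cycle (3) at 1.1301 (>1, arbitrage).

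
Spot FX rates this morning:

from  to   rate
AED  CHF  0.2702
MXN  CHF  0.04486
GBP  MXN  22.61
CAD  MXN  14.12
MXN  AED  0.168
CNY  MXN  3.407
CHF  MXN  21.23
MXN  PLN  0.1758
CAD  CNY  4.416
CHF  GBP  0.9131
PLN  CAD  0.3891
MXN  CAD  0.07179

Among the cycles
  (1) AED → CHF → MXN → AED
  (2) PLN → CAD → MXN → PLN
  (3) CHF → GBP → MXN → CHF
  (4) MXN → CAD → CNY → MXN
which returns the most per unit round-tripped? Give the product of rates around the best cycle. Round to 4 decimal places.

1.0801

(1) 0.2702 × 21.23 × 0.168 = 0.96371
(2) 0.3891 × 14.12 × 0.1758 = 0.96586
(3) 0.9131 × 22.61 × 0.04486 = 0.92614
(4) 0.07179 × 4.416 × 3.407 = 1.08010
Highest is cycle (4) at 1.0801 (>1, arbitrage).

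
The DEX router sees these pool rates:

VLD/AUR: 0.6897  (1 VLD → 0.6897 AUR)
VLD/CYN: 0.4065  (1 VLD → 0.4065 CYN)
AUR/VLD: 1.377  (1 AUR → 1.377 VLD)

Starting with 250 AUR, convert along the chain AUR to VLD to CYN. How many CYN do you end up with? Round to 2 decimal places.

250 AUR × 1.377 = 344.25 VLD
344.25 VLD × 0.4065 = 139.937625 CYN

139.94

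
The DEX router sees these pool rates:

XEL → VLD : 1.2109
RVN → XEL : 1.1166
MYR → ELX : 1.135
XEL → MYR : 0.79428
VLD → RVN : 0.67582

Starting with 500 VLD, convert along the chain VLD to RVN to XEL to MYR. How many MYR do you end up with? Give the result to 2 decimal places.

299.69

500 VLD × 0.67582 = 337.91 RVN
337.91 RVN × 1.1166 = 377.310306 XEL
377.310306 XEL × 0.79428 = 299.69002984968 MYR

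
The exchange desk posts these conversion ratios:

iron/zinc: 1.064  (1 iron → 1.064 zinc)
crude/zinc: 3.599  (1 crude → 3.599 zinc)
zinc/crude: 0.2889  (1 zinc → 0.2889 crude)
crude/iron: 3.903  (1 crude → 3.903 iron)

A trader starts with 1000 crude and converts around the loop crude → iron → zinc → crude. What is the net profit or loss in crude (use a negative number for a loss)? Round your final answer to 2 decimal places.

1000 crude × 3.903 = 3903 iron
3903 iron × 1.064 = 4152.792 zinc
4152.792 zinc × 0.2889 = 1199.7416088 crude
Net change: 1199.7416088 − 1000 = 199.7416088 crude

199.74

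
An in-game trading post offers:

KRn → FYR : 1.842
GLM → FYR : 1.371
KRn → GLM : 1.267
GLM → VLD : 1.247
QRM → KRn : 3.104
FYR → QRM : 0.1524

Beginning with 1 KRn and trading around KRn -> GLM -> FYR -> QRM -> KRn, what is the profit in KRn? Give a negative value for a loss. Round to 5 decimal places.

1 KRn × 1.267 = 1.267 GLM
1.267 GLM × 1.371 = 1.737057 FYR
1.737057 FYR × 0.1524 = 0.2647274868 QRM
0.2647274868 QRM × 3.104 = 0.8217141190272 KRn
Net change: 0.8217141190272 − 1 = -0.1782858809728 KRn

-0.17829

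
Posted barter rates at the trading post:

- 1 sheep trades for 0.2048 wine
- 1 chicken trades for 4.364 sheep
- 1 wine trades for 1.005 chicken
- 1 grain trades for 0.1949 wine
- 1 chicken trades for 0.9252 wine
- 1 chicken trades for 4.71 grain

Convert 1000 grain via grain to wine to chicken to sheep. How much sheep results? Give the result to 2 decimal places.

854.80

1000 grain × 0.1949 = 194.9 wine
194.9 wine × 1.005 = 195.8745 chicken
195.8745 chicken × 4.364 = 854.796318 sheep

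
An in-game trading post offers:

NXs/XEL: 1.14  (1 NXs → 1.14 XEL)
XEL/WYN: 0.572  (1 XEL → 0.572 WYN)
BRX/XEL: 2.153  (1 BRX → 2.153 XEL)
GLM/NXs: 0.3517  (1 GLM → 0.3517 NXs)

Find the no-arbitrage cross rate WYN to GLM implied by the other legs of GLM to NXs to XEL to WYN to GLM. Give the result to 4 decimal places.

Known legs of the cycle: 0.3517 × 1.14 × 0.572 = 0.229336536
For no arbitrage the full-cycle product must be 1, so the missing rate is 1 / 0.229336536 ≈ 4.360404.

4.3604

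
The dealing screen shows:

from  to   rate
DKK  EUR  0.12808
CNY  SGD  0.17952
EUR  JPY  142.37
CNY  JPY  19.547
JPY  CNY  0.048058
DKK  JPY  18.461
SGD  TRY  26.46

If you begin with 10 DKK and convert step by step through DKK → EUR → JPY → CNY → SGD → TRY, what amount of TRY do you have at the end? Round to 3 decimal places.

41.626

10 DKK × 0.12808 = 1.2808 EUR
1.2808 EUR × 142.37 = 182.347496 JPY
182.347496 JPY × 0.048058 = 8.763255962768 CNY
8.763255962768 CNY × 0.17952 = 1.57317971043611136 SGD
1.57317971043611136 SGD × 26.46 = 41.6263351381395065856 TRY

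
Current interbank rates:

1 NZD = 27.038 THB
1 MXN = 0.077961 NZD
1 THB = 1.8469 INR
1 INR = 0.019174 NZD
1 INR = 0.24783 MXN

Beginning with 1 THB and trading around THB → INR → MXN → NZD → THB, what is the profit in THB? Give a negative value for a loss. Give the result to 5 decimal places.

-0.03517

1 THB × 1.8469 = 1.8469 INR
1.8469 INR × 0.24783 = 0.457717227 MXN
0.457717227 MXN × 0.077961 = 0.035684092734147 NZD
0.035684092734147 NZD × 27.038 = 0.964826499345866586 THB
Net change: 0.964826499345866586 − 1 = -0.035173500654133414 THB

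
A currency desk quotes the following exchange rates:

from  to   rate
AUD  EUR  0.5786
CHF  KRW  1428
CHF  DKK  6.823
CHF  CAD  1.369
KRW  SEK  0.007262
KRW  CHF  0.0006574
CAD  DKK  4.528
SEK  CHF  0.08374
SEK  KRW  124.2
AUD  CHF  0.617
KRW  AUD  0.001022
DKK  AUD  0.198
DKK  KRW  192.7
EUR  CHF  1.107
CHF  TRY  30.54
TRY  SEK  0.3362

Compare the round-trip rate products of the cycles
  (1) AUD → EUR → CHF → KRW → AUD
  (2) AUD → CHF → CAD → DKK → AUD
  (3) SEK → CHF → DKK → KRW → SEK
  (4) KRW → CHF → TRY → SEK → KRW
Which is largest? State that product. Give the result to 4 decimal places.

0.9348

(1) 0.5786 × 1.107 × 1428 × 0.001022 = 0.93477
(2) 0.617 × 1.369 × 4.528 × 0.198 = 0.75729
(3) 0.08374 × 6.823 × 192.7 × 0.007262 = 0.79955
(4) 0.0006574 × 30.54 × 0.3362 × 124.2 = 0.83834
Highest is cycle (1) at 0.9348 (≤1, no arbitrage).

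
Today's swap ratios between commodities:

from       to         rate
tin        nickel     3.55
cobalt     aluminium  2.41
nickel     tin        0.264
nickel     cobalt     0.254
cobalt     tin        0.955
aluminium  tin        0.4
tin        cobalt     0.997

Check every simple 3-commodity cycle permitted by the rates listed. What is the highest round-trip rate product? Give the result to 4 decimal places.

0.9611

aluminium→tin→cobalt→aluminium: 0.4 × 0.997 × 2.41 = 0.96111
nickel→cobalt→tin→nickel: 0.254 × 0.955 × 3.55 = 0.86112
Maximum is aluminium→tin→cobalt→aluminium at 0.9611; no arbitrage — every cycle loses value.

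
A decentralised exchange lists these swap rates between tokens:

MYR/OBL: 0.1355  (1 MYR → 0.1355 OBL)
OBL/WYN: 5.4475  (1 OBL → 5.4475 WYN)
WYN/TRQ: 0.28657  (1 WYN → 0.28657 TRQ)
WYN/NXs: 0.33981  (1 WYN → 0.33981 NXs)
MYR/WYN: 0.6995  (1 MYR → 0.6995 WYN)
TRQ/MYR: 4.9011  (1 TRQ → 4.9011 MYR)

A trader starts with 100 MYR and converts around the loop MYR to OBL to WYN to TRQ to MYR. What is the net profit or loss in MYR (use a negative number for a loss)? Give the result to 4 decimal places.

100 MYR × 0.1355 = 13.55 OBL
13.55 OBL × 5.4475 = 73.813625 WYN
73.813625 WYN × 0.28657 = 21.15277051625 TRQ
21.15277051625 TRQ × 4.9011 = 103.671843577192875 MYR
Net change: 103.671843577192875 − 100 = 3.671843577192875 MYR

3.6718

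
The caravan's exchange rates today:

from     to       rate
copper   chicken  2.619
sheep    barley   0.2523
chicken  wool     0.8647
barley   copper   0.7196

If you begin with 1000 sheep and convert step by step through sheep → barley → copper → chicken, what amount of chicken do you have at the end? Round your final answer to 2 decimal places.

1000 sheep × 0.2523 = 252.3 barley
252.3 barley × 0.7196 = 181.55508 copper
181.55508 copper × 2.619 = 475.49275452 chicken

475.49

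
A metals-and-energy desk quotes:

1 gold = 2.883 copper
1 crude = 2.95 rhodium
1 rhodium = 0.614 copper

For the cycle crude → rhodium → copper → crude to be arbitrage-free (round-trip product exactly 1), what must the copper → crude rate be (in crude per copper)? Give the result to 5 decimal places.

0.55209

Known legs of the cycle: 2.95 × 0.614 = 1.8113
For no arbitrage the full-cycle product must be 1, so the missing rate is 1 / 1.8113 ≈ 0.5520897.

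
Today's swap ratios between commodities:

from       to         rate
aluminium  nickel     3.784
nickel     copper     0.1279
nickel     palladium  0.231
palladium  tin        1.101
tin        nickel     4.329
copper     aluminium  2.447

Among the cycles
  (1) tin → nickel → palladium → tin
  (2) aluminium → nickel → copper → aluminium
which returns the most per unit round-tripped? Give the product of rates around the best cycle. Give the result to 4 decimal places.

1.1843

(1) 4.329 × 0.231 × 1.101 = 1.10100
(2) 3.784 × 0.1279 × 2.447 = 1.18428
Highest is cycle (2) at 1.1843 (>1, arbitrage).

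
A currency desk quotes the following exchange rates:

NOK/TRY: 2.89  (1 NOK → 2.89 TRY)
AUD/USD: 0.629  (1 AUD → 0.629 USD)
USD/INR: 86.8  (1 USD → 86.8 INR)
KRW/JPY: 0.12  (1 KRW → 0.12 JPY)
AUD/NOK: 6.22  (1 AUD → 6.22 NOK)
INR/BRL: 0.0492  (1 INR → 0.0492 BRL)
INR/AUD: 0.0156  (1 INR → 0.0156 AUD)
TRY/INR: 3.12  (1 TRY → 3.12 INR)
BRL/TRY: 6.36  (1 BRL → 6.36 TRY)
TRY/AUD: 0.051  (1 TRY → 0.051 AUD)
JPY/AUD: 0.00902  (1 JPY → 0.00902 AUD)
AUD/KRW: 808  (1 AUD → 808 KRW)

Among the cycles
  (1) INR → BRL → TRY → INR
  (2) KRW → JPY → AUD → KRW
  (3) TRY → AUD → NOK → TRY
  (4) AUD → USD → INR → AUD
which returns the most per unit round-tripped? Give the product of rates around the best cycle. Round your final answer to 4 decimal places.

(1) 0.0492 × 6.36 × 3.12 = 0.97629
(2) 0.12 × 0.00902 × 808 = 0.87458
(3) 0.051 × 6.22 × 2.89 = 0.91677
(4) 0.629 × 86.8 × 0.0156 = 0.85172
Highest is cycle (1) at 0.9763 (≤1, no arbitrage).

0.9763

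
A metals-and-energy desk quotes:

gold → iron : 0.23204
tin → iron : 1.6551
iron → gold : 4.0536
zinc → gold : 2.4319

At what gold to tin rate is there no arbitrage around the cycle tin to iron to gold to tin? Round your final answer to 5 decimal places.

0.14905

Known legs of the cycle: 1.6551 × 4.0536 = 6.70911336
For no arbitrage the full-cycle product must be 1, so the missing rate is 1 / 6.70911336 ≈ 0.1490510.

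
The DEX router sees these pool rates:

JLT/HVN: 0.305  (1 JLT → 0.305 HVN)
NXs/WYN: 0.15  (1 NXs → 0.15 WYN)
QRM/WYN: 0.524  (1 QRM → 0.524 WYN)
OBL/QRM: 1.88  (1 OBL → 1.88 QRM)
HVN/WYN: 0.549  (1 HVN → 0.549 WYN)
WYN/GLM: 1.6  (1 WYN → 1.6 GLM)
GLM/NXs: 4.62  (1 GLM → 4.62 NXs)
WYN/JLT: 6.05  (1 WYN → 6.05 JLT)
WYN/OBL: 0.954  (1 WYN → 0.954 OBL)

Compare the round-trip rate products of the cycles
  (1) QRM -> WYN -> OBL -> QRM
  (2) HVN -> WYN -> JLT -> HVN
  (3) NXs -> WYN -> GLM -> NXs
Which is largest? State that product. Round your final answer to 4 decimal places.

1.1088

(1) 0.524 × 0.954 × 1.88 = 0.93980
(2) 0.549 × 6.05 × 0.305 = 1.01304
(3) 0.15 × 1.6 × 4.62 = 1.10880
Highest is cycle (3) at 1.1088 (>1, arbitrage).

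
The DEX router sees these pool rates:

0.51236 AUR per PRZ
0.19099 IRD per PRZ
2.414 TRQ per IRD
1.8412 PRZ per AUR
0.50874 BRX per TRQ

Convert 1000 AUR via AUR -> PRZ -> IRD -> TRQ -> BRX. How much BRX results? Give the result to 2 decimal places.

431.86

1000 AUR × 1.8412 = 1841.2 PRZ
1841.2 PRZ × 0.19099 = 351.650788 IRD
351.650788 IRD × 2.414 = 848.885002232 TRQ
848.885002232 TRQ × 0.50874 = 431.86175603550768 BRX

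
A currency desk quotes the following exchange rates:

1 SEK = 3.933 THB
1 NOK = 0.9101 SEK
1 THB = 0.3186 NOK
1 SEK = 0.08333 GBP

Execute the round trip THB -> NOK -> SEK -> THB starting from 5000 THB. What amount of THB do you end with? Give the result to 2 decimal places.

5000 THB × 0.3186 = 1593 NOK
1593 NOK × 0.9101 = 1449.7893 SEK
1449.7893 SEK × 3.933 = 5702.0213169 THB

5702.02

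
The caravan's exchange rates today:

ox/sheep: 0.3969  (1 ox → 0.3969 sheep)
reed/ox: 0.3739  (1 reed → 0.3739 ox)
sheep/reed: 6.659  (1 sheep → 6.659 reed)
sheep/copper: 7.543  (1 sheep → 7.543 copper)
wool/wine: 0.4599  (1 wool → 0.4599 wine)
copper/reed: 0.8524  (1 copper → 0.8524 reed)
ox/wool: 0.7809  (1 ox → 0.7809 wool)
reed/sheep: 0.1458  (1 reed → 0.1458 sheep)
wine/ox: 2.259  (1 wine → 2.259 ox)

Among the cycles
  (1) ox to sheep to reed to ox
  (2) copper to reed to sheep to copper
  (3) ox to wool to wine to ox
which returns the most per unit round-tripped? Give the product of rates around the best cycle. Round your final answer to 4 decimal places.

(1) 0.3969 × 6.659 × 0.3739 = 0.98820
(2) 0.8524 × 0.1458 × 7.543 = 0.93744
(3) 0.7809 × 0.4599 × 2.259 = 0.81129
Highest is cycle (1) at 0.9882 (≤1, no arbitrage).

0.9882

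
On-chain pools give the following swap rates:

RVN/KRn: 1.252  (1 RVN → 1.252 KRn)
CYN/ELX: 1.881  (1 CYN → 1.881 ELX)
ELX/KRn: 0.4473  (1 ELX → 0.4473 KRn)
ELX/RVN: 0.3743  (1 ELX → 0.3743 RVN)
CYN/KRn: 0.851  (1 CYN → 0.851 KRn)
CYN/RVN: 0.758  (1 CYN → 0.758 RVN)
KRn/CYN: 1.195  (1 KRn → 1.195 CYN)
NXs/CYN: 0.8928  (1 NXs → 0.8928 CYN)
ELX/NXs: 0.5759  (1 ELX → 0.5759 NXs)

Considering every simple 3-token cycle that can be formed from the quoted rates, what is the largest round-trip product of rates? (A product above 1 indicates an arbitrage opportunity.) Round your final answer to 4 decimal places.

1.1341

RVN→KRn→CYN→RVN: 1.252 × 1.195 × 0.758 = 1.13407
ELX→KRn→CYN→ELX: 0.4473 × 1.195 × 1.881 = 1.00544
NXs→CYN→ELX→NXs: 0.8928 × 1.881 × 0.5759 = 0.96714
Maximum is RVN→KRn→CYN→RVN at 1.1341; arbitrage exists.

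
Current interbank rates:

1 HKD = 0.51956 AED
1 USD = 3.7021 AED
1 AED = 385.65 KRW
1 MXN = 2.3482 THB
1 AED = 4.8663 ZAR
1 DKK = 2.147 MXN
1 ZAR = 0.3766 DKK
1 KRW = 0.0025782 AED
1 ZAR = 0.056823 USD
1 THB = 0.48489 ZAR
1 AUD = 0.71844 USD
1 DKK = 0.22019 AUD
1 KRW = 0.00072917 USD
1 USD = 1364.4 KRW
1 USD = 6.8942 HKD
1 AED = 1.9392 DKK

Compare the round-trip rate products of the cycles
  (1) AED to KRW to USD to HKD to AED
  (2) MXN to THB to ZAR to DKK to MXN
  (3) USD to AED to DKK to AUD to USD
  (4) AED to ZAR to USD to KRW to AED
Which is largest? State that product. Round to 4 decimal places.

(1) 385.65 × 0.00072917 × 6.8942 × 0.51956 = 1.00726
(2) 2.3482 × 0.48489 × 0.3766 × 2.147 = 0.92064
(3) 3.7021 × 1.9392 × 0.22019 × 0.71844 = 1.13569
(4) 4.8663 × 0.056823 × 1364.4 × 0.0025782 = 0.97271
Highest is cycle (3) at 1.1357 (>1, arbitrage).

1.1357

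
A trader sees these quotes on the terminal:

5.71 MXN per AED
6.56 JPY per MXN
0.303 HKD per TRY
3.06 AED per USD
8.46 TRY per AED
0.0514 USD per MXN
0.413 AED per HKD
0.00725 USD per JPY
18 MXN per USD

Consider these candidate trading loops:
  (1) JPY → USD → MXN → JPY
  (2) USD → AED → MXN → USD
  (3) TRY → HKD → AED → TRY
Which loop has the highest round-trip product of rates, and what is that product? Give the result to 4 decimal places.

1.0587

(1) 0.00725 × 18 × 6.56 = 0.85608
(2) 3.06 × 5.71 × 0.0514 = 0.89809
(3) 0.303 × 0.413 × 8.46 = 1.05868
Highest is cycle (3) at 1.0587 (>1, arbitrage).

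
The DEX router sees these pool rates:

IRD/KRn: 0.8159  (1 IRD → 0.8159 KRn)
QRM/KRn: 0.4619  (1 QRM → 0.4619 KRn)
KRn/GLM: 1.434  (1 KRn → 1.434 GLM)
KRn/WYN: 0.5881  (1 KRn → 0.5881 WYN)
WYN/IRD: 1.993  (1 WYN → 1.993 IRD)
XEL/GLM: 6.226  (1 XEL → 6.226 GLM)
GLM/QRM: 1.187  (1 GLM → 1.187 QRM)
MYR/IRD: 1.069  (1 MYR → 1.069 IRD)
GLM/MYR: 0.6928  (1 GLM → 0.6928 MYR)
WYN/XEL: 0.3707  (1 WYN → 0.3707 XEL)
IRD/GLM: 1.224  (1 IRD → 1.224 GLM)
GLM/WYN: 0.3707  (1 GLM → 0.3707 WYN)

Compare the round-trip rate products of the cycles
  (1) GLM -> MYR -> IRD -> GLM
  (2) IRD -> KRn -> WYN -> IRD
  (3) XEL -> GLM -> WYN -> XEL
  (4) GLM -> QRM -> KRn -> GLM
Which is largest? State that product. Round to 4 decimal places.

(1) 0.6928 × 1.069 × 1.224 = 0.90650
(2) 0.8159 × 0.5881 × 1.993 = 0.95630
(3) 6.226 × 0.3707 × 0.3707 = 0.85557
(4) 1.187 × 0.4619 × 1.434 = 0.78623
Highest is cycle (2) at 0.9563 (≤1, no arbitrage).

0.9563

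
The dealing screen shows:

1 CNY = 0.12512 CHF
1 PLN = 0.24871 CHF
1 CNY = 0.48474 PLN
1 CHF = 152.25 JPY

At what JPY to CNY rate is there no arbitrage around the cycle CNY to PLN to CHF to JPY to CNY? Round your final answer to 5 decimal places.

0.05448

Known legs of the cycle: 0.48474 × 0.24871 × 152.25 = 18.35521210215
For no arbitrage the full-cycle product must be 1, so the missing rate is 1 / 18.35521210215 ≈ 0.0544804.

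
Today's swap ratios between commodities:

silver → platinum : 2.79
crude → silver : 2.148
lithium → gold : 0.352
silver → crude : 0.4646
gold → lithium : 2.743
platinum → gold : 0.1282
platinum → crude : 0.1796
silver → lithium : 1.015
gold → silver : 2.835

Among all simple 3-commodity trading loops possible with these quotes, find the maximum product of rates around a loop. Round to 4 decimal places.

crude→silver→platinum→crude: 2.148 × 2.79 × 0.1796 = 1.07633
platinum→gold→silver→platinum: 0.1282 × 2.835 × 2.79 = 1.01402
lithium→gold→silver→lithium: 0.352 × 2.835 × 1.015 = 1.01289
Maximum is crude→silver→platinum→crude at 1.0763; arbitrage exists.

1.0763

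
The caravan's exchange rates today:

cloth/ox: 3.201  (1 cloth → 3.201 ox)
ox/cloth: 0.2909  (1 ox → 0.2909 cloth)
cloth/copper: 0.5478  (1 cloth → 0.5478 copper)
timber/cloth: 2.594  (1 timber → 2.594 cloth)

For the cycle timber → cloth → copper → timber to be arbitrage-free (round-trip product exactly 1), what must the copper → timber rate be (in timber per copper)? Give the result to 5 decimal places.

Known legs of the cycle: 2.594 × 0.5478 = 1.4209932
For no arbitrage the full-cycle product must be 1, so the missing rate is 1 / 1.4209932 ≈ 0.7037331.

0.70373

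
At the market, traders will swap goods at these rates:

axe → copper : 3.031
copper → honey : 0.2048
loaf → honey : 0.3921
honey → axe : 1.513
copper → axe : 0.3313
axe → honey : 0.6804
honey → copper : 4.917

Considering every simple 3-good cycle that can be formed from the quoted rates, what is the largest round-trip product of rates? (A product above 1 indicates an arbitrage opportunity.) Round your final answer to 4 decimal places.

honey→copper→axe→honey: 4.917 × 0.3313 × 0.6804 = 1.10837
honey→axe→copper→honey: 1.513 × 3.031 × 0.2048 = 0.93919
Maximum is honey→copper→axe→honey at 1.1084; arbitrage exists.

1.1084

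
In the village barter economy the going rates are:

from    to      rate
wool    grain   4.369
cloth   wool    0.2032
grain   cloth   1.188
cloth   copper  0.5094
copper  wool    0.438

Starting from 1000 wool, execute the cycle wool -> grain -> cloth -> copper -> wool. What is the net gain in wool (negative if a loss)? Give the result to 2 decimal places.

1000 wool × 4.369 = 4369 grain
4369 grain × 1.188 = 5190.372 cloth
5190.372 cloth × 0.5094 = 2643.9754968 copper
2643.9754968 copper × 0.438 = 1158.0612675984 wool
Net change: 1158.0612675984 − 1000 = 158.0612675984 wool

158.06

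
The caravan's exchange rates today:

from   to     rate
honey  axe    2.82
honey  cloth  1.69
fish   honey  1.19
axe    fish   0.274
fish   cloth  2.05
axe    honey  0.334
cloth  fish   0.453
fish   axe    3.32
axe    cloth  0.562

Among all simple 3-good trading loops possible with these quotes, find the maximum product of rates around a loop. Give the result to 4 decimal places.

honey→axe→fish→honey: 2.82 × 0.274 × 1.19 = 0.91949
honey→cloth→fish→honey: 1.69 × 0.453 × 1.19 = 0.91103
fish→axe→cloth→fish: 3.32 × 0.562 × 0.453 = 0.84523
Maximum is honey→axe→fish→honey at 0.9195; no arbitrage — every cycle loses value.

0.9195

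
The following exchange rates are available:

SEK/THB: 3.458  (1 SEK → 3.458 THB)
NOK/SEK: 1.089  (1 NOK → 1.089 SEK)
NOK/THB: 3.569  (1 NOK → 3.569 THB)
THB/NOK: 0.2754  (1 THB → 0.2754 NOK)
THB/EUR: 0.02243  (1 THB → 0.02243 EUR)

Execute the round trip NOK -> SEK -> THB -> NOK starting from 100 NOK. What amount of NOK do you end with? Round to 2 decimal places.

103.71

100 NOK × 1.089 = 108.9 SEK
108.9 SEK × 3.458 = 376.5762 THB
376.5762 THB × 0.2754 = 103.70908548 NOK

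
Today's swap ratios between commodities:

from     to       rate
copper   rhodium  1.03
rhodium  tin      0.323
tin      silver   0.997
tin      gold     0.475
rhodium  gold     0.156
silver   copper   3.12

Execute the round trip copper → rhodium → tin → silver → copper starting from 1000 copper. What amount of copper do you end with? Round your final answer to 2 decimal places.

1034.88

1000 copper × 1.03 = 1030 rhodium
1030 rhodium × 0.323 = 332.69 tin
332.69 tin × 0.997 = 331.69193 silver
331.69193 silver × 3.12 = 1034.8788216 copper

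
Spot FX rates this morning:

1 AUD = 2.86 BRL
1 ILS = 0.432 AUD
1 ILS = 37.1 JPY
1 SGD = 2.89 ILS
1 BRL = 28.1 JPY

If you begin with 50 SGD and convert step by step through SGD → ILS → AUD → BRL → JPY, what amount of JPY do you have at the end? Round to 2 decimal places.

5016.77

50 SGD × 2.89 = 144.5 ILS
144.5 ILS × 0.432 = 62.424 AUD
62.424 AUD × 2.86 = 178.53264 BRL
178.53264 BRL × 28.1 = 5016.767184 JPY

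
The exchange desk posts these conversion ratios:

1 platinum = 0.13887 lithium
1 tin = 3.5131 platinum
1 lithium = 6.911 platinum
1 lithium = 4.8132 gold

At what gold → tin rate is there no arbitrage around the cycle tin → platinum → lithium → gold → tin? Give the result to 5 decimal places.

0.42586

Known legs of the cycle: 3.5131 × 0.13887 × 4.8132 = 2.3481879530004
For no arbitrage the full-cycle product must be 1, so the missing rate is 1 / 2.3481879530004 ≈ 0.4258603.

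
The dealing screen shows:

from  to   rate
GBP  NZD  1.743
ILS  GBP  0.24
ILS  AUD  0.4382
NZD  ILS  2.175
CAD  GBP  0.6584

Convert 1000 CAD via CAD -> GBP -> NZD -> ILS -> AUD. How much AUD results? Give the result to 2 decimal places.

1000 CAD × 0.6584 = 658.4 GBP
658.4 GBP × 1.743 = 1147.5912 NZD
1147.5912 NZD × 2.175 = 2496.01086 ILS
2496.01086 ILS × 0.4382 = 1093.751958852 AUD

1093.75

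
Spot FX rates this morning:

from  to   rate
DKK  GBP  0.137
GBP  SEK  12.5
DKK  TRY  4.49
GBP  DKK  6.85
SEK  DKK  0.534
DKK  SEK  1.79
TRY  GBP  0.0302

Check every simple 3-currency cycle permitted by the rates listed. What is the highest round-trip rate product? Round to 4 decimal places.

TRY→GBP→DKK→TRY: 0.0302 × 6.85 × 4.49 = 0.92885
SEK→DKK→GBP→SEK: 0.534 × 0.137 × 12.5 = 0.91448
Maximum is TRY→GBP→DKK→TRY at 0.9288; no arbitrage — every cycle loses value.

0.9288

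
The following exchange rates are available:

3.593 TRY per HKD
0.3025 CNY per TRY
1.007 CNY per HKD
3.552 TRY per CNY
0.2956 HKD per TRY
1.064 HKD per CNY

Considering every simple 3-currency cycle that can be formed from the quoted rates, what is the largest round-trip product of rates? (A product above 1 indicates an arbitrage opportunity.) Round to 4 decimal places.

1.1564

HKD→TRY→CNY→HKD: 3.593 × 0.3025 × 1.064 = 1.15644
HKD→CNY→TRY→HKD: 1.007 × 3.552 × 0.2956 = 1.05732
Maximum is HKD→TRY→CNY→HKD at 1.1564; arbitrage exists.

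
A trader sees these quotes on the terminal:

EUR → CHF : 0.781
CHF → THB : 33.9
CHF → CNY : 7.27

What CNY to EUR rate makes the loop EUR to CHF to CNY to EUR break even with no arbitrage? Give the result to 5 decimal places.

Known legs of the cycle: 0.781 × 7.27 = 5.67787
For no arbitrage the full-cycle product must be 1, so the missing rate is 1 / 5.67787 ≈ 0.1761224.

0.17612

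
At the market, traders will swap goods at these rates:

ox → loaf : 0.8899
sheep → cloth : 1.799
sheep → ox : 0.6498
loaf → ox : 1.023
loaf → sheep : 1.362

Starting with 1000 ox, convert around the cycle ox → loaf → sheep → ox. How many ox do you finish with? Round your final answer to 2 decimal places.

787.59

1000 ox × 0.8899 = 889.9 loaf
889.9 loaf × 1.362 = 1212.0438 sheep
1212.0438 sheep × 0.6498 = 787.58606124 ox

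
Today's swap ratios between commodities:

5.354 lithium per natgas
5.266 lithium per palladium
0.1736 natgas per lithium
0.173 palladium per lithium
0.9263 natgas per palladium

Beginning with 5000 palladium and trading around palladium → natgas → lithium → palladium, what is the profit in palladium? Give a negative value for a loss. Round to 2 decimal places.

5000 palladium × 0.9263 = 4631.5 natgas
4631.5 natgas × 5.354 = 24797.051 lithium
24797.051 lithium × 0.173 = 4289.889823 palladium
Net change: 4289.889823 − 5000 = -710.110177 palladium

-710.11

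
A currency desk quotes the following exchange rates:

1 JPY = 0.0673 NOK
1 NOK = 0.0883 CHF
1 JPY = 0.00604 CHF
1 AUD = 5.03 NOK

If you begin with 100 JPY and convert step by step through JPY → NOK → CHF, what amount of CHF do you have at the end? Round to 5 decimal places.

0.59426

100 JPY × 0.0673 = 6.73 NOK
6.73 NOK × 0.0883 = 0.594259 CHF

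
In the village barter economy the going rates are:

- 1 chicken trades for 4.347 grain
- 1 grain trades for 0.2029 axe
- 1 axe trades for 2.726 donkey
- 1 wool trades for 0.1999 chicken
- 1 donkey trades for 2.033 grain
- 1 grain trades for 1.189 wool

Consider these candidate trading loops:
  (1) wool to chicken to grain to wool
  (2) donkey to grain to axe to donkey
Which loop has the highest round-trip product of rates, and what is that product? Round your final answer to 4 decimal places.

(1) 0.1999 × 4.347 × 1.189 = 1.03320
(2) 2.033 × 0.2029 × 2.726 = 1.12446
Highest is cycle (2) at 1.1245 (>1, arbitrage).

1.1245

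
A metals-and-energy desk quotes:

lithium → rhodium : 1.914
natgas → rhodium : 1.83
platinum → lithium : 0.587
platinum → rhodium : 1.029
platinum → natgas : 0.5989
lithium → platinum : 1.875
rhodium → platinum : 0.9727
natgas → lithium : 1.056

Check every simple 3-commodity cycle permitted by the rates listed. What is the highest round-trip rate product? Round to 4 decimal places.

platinum→natgas→lithium→platinum: 0.5989 × 1.056 × 1.875 = 1.18582
platinum→lithium→rhodium→platinum: 0.587 × 1.914 × 0.9727 = 1.09285
platinum→natgas→rhodium→platinum: 0.5989 × 1.83 × 0.9727 = 1.06607
Maximum is platinum→natgas→lithium→platinum at 1.1858; arbitrage exists.

1.1858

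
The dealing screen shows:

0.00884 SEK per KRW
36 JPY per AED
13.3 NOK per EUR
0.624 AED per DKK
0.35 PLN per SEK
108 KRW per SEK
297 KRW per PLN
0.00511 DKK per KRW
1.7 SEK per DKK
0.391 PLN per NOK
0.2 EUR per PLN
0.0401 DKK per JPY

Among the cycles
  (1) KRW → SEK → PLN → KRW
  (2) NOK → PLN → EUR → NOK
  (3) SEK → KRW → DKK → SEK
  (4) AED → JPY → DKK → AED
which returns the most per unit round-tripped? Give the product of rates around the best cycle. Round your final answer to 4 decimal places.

(1) 0.00884 × 0.35 × 297 = 0.91892
(2) 0.391 × 0.2 × 13.3 = 1.04006
(3) 108 × 0.00511 × 1.7 = 0.93820
(4) 36 × 0.0401 × 0.624 = 0.90081
Highest is cycle (2) at 1.0401 (>1, arbitrage).

1.0401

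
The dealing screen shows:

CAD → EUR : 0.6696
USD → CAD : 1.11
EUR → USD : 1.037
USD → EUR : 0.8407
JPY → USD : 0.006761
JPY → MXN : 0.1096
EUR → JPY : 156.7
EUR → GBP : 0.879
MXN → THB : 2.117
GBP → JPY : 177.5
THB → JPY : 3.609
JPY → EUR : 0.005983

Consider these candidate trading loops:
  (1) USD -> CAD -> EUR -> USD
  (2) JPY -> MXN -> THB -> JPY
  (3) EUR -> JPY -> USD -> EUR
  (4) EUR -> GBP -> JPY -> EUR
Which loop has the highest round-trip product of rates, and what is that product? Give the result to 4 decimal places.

0.9335

(1) 1.11 × 0.6696 × 1.037 = 0.77076
(2) 0.1096 × 2.117 × 3.609 = 0.83737
(3) 156.7 × 0.006761 × 0.8407 = 0.89068
(4) 0.879 × 177.5 × 0.005983 = 0.93348
Highest is cycle (4) at 0.9335 (≤1, no arbitrage).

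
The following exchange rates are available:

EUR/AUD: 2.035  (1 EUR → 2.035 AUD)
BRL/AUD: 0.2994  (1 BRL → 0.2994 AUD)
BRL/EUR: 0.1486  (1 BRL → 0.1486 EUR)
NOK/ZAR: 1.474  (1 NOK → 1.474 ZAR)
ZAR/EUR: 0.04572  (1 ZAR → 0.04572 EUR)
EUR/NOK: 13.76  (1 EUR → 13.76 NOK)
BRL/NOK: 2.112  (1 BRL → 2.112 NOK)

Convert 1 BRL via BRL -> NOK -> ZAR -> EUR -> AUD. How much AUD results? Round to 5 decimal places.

1 BRL × 2.112 = 2.112 NOK
2.112 NOK × 1.474 = 3.113088 ZAR
3.113088 ZAR × 0.04572 = 0.14233038336 EUR
0.14233038336 EUR × 2.035 = 0.2896423301376 AUD

0.28964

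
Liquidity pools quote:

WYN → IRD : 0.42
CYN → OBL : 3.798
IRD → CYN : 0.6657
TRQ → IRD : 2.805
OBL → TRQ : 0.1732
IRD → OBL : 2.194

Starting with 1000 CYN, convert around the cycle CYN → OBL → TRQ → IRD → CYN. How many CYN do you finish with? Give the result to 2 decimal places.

1228.33

1000 CYN × 3.798 = 3798 OBL
3798 OBL × 0.1732 = 657.8136 TRQ
657.8136 TRQ × 2.805 = 1845.167148 IRD
1845.167148 IRD × 0.6657 = 1228.3277704236 CYN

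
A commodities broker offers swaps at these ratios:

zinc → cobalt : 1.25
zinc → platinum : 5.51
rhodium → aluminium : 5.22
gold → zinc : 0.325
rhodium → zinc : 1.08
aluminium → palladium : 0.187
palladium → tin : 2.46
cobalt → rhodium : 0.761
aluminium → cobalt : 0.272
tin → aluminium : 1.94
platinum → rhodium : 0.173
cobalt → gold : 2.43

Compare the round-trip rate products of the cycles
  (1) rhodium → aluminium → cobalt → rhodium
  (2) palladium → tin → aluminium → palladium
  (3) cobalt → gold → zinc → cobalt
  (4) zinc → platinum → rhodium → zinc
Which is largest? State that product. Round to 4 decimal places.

1.0805

(1) 5.22 × 0.272 × 0.761 = 1.08050
(2) 2.46 × 1.94 × 0.187 = 0.89244
(3) 2.43 × 0.325 × 1.25 = 0.98719
(4) 5.51 × 0.173 × 1.08 = 1.02949
Highest is cycle (1) at 1.0805 (>1, arbitrage).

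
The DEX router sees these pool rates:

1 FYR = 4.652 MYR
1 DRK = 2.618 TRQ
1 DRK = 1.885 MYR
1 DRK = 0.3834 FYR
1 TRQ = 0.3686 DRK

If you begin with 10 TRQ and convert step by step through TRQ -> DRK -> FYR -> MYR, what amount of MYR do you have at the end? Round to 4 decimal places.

6.5743

10 TRQ × 0.3686 = 3.686 DRK
3.686 DRK × 0.3834 = 1.4132124 FYR
1.4132124 FYR × 4.652 = 6.5742640848 MYR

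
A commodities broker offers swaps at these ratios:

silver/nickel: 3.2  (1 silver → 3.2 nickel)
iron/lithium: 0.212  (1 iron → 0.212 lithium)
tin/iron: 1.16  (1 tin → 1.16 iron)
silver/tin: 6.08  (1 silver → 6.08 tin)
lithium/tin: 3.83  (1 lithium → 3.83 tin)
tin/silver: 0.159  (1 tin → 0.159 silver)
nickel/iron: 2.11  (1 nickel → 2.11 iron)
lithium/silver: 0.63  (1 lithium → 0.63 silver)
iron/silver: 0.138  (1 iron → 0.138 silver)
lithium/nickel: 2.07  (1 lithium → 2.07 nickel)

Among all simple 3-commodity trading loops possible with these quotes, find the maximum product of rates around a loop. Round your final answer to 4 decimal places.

0.9733

tin→iron→silver→tin: 1.16 × 0.138 × 6.08 = 0.97329
tin→iron→lithium→tin: 1.16 × 0.212 × 3.83 = 0.94187
nickel→iron→silver→nickel: 2.11 × 0.138 × 3.2 = 0.93178
nickel→iron→lithium→nickel: 2.11 × 0.212 × 2.07 = 0.92595
Maximum is tin→iron→silver→tin at 0.9733; no arbitrage — every cycle loses value.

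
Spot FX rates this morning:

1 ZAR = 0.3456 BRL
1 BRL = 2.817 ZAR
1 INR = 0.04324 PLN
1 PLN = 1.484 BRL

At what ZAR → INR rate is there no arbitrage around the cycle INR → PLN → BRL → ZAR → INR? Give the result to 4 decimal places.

Known legs of the cycle: 0.04324 × 1.484 × 2.817 = 0.18076170672
For no arbitrage the full-cycle product must be 1, so the missing rate is 1 / 0.18076170672 ≈ 5.532145.

5.5321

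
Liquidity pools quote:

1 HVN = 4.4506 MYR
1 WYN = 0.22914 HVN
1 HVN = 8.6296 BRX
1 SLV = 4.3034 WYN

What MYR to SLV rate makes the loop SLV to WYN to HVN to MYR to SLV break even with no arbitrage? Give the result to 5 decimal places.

Known legs of the cycle: 4.3034 × 0.22914 × 4.4506 = 4.3886524368456
For no arbitrage the full-cycle product must be 1, so the missing rate is 1 / 4.3886524368456 ≈ 0.2278604.

0.22786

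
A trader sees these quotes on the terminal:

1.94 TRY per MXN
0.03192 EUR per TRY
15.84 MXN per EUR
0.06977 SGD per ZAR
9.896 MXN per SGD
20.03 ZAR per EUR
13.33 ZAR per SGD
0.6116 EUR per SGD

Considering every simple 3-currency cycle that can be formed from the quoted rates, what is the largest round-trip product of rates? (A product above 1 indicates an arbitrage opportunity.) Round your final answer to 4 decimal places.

0.9809

EUR→MXN→TRY→EUR: 15.84 × 1.94 × 0.03192 = 0.98089
EUR→ZAR→SGD→EUR: 20.03 × 0.06977 × 0.6116 = 0.85471
Maximum is EUR→MXN→TRY→EUR at 0.9809; no arbitrage — every cycle loses value.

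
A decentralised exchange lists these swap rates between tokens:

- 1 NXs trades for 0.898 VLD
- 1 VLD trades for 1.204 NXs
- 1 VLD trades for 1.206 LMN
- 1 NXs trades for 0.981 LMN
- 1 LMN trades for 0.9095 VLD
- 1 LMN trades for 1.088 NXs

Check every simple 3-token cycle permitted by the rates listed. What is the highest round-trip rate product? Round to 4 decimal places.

VLD→LMN→NXs→VLD: 1.206 × 1.088 × 0.898 = 1.17829
VLD→NXs→LMN→VLD: 1.204 × 0.981 × 0.9095 = 1.07423
Maximum is VLD→LMN→NXs→VLD at 1.1783; arbitrage exists.

1.1783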